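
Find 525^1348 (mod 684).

Using repeated squaring:
1348 in binary is 10101000100, i.e. 1348 = 1024 + 256 + 64 + 4.
525^1 ≡ 525 (mod 684)
525^2 ≡ 525^2 = 275625 ≡ 657 (mod 684)
525^4 ≡ 657^2 = 431649 ≡ 45 (mod 684)
525^8 ≡ 45^2 = 2025 ≡ 657 (mod 684)
525^16 ≡ 657^2 = 431649 ≡ 45 (mod 684)
525^32 ≡ 45^2 = 2025 ≡ 657 (mod 684)
525^64 ≡ 657^2 = 431649 ≡ 45 (mod 684)
525^128 ≡ 45^2 = 2025 ≡ 657 (mod 684)
525^256 ≡ 657^2 = 431649 ≡ 45 (mod 684)
525^512 ≡ 45^2 = 2025 ≡ 657 (mod 684)
525^1024 ≡ 657^2 = 431649 ≡ 45 (mod 684)
525^1348 = 525^1024 × 525^256 × 525^64 × 525^4 ≡ 45 × 45 × 45 × 45 (mod 684).
Accumulate the product:
45 × 45 = 2025 ≡ 657
657 × 45 = 29565 ≡ 153
153 × 45 = 6885 ≡ 45

45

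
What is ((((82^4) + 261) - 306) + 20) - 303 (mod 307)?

265

(82)^4 ≡ 286 (mod 307)
286 + 261 = 547 ≡ 240 (mod 307)
240 - 306 = -66 ≡ 241 (mod 307)
241 + 20 = 261
261 - 303 = -42 ≡ 265 (mod 307)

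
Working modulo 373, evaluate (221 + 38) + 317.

203

221 + 38 = 259
259 + 317 = 576 ≡ 203 (mod 373)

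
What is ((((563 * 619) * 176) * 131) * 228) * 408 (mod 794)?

406

563 * 619 = 348497 ≡ 725 (mod 794)
725 * 176 = 127600 ≡ 560 (mod 794)
560 * 131 = 73360 ≡ 312 (mod 794)
312 * 228 = 71136 ≡ 470 (mod 794)
470 * 408 = 191760 ≡ 406 (mod 794)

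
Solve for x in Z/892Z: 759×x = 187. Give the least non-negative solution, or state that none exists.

gcd(759, 892) = 1, so a unique solution mod 892 exists.
759⁻¹ ≡ 503 (mod 892).
x ≡ 503×187 ≡ 401 (mod 892).

401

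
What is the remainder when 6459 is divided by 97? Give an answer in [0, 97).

57

6459 = 66×97 + 57, so 6459 ≡ 57 (mod 97).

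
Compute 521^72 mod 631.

72 in binary is 1001000, i.e. 72 = 64 + 8.
521^1 ≡ 521 (mod 631)
521^2 ≡ 521^2 = 271441 ≡ 111 (mod 631)
521^4 ≡ 111^2 = 12321 ≡ 332 (mod 631)
521^8 ≡ 332^2 = 110224 ≡ 430 (mod 631)
521^16 ≡ 430^2 = 184900 ≡ 17 (mod 631)
521^32 ≡ 17^2 = 289 (mod 631)
521^64 ≡ 289^2 = 83521 ≡ 229 (mod 631)
521^72 = 521^64 · 521^8 ≡ 229 · 430 (mod 631).
229 · 430 = 98470 ≡ 34 (mod 631).

34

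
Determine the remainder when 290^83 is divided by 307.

83 in binary is 1010011, i.e. 83 = 64 + 16 + 2 + 1.
290^1 ≡ 290 (mod 307)
290^2 ≡ 290^2 = 84100 ≡ 289 (mod 307)
290^4 ≡ 289^2 = 83521 ≡ 17 (mod 307)
290^8 ≡ 17^2 = 289 (mod 307)
290^16 ≡ 289^2 = 83521 ≡ 17 (mod 307)
290^32 ≡ 17^2 = 289 (mod 307)
290^64 ≡ 289^2 = 83521 ≡ 17 (mod 307)
290^83 = 290^64 · 290^16 · 290^2 · 290^1 ≡ 17 · 17 · 289 · 290 (mod 307).
Accumulate the product:
17 · 17 = 289
289 · 289 = 83521 ≡ 17
17 · 290 = 4930 ≡ 18

18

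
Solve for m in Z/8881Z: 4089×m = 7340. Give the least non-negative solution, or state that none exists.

gcd(4089, 8881) = 1, so a unique solution mod 8881 exists.
4089⁻¹ ≡ 7504 (mod 8881).
m ≡ 7504×7340 ≡ 8279 (mod 8881).

8279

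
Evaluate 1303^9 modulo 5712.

9 in binary is 1001, i.e. 9 = 8 + 1.
1303^1 ≡ 1303 (mod 5712)
1303^2 ≡ 1303^2 = 1697809 ≡ 1345 (mod 5712)
1303^4 ≡ 1345^2 = 1809025 ≡ 4033 (mod 5712)
1303^8 ≡ 4033^2 = 16265089 ≡ 3025 (mod 5712)
1303^9 = 1303^8 × 1303^1 ≡ 3025 × 1303 (mod 5712).
3025 × 1303 = 3941575 ≡ 295 (mod 5712).

295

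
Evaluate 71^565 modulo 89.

Using repeated squaring:
565 in binary is 1000110101, i.e. 565 = 512 + 32 + 16 + 4 + 1.
71^1 ≡ 71 (mod 89)
71^2 ≡ 71^2 = 5041 ≡ 57 (mod 89)
71^4 ≡ 57^2 = 3249 ≡ 45 (mod 89)
71^8 ≡ 45^2 = 2025 ≡ 67 (mod 89)
71^16 ≡ 67^2 = 4489 ≡ 39 (mod 89)
71^32 ≡ 39^2 = 1521 ≡ 8 (mod 89)
71^64 ≡ 8^2 = 64 (mod 89)
71^128 ≡ 64^2 = 4096 ≡ 2 (mod 89)
71^256 ≡ 2^2 = 4 (mod 89)
71^512 ≡ 4^2 = 16 (mod 89)
71^565 = 71^512 × 71^32 × 71^16 × 71^4 × 71^1 ≡ 16 × 8 × 39 × 45 × 71 (mod 89).
Accumulate the product:
16 × 8 = 128 ≡ 39
39 × 39 = 1521 ≡ 8
8 × 45 = 360 ≡ 4
4 × 71 = 284 ≡ 17

17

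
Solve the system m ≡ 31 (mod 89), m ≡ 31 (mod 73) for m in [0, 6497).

89⁻¹ mod 73: 89×32 ≡ 1 (mod 73), so 89⁻¹ ≡ 32.
m = 31 + 89×((31 − 31)×32 mod 73) = 31 + 89×0 = 31.

31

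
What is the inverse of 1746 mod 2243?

1381

By the extended Euclidean algorithm:
2243 = 1·1746 + 497
1746 = 3·497 + 255
497 = 1·255 + 242
255 = 1·242 + 13
242 = 18·13 + 8
13 = 1·8 + 5
8 = 1·5 + 3
5 = 1·3 + 2
3 = 1·2 + 1
2 = 2·1 + 0
gcd(1746, 2243) = 1, so the inverse exists.
Back-substitute for 1:
1 = 1·3 − 1·2
  = −1·5 + 2·3
  = 2·8 − 3·5
  = −3·13 + 5·8
  = 5·242 − 93·13
  = −93·255 + 98·242
  = 98·497 − 191·255
  = −191·1746 + 671·497
  = 671·2243 − 862·1746
So 1746⁻¹ ≡ −862 ≡ 1381 (mod 2243).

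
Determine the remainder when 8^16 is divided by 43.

Using repeated squaring:
8^1 ≡ 8 (mod 43)
8^2 ≡ 8^2 = 64 ≡ 21 (mod 43)
8^4 ≡ 21^2 = 441 ≡ 11 (mod 43)
8^8 ≡ 11^2 = 121 ≡ 35 (mod 43)
8^16 ≡ 35^2 = 1225 ≡ 21 (mod 43)
So 8^16 ≡ 21 (mod 43).

21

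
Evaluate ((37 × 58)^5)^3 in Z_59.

37 × 58 = 2146 ≡ 22 (mod 59)
(22)^5 ≡ 41 (mod 59)
(41)^3 ≡ 9 (mod 59)

9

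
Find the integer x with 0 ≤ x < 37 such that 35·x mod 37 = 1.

By the extended Euclidean algorithm:
37 = 1*35 + 2
35 = 17*2 + 1
2 = 2*1 + 0
gcd(35, 37) = 1, so the inverse exists.
Bézout: 1 = −17*37 + 18*35.
So 35⁻¹ ≡ 18 (mod 37).

18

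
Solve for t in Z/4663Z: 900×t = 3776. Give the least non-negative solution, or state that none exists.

gcd(900, 4663) = 1, so a unique solution mod 4663 exists.
900⁻¹ ≡ 4005 (mod 4663).
t ≡ 4005×3776 ≡ 771 (mod 4663).

771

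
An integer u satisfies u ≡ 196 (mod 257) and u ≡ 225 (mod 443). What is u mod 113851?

257⁻¹ mod 443: 257*312 ≡ 1 (mod 443), so 257⁻¹ ≡ 312.
u = 196 + 257*((225 − 196)*312 mod 443) = 196 + 257*188 = 48512.
Check: 48512 mod 257 = 196, 48512 mod 443 = 225. ✓

48512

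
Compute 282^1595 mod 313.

272

1595 in binary is 11000111011, i.e. 1595 = 1024 + 512 + 32 + 16 + 8 + 2 + 1.
282^1 ≡ 282 (mod 313)
282^2 ≡ 282^2 = 79524 ≡ 22 (mod 313)
282^4 ≡ 22^2 = 484 ≡ 171 (mod 313)
282^8 ≡ 171^2 = 29241 ≡ 132 (mod 313)
282^16 ≡ 132^2 = 17424 ≡ 209 (mod 313)
282^32 ≡ 209^2 = 43681 ≡ 174 (mod 313)
282^64 ≡ 174^2 = 30276 ≡ 228 (mod 313)
282^128 ≡ 228^2 = 51984 ≡ 26 (mod 313)
282^256 ≡ 26^2 = 676 ≡ 50 (mod 313)
282^512 ≡ 50^2 = 2500 ≡ 309 (mod 313)
282^1024 ≡ 309^2 = 95481 ≡ 16 (mod 313)
282^1595 = 282^1024 × 282^512 × 282^32 × 282^16 × 282^8 × 282^2 × 282^1 ≡ 16 × 309 × 174 × 209 × 132 × 22 × 282 (mod 313).
Accumulate the product:
16 × 309 = 4944 ≡ 249
249 × 174 = 43326 ≡ 132
132 × 209 = 27588 ≡ 44
44 × 132 = 5808 ≡ 174
174 × 22 = 3828 ≡ 72
72 × 282 = 20304 ≡ 272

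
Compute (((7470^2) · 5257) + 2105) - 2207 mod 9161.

6615

(7470)^2 ≡ 1249 (mod 9161)
1249 · 5257 = 6565993 ≡ 6717 (mod 9161)
6717 + 2105 = 8822
8822 - 2207 = 6615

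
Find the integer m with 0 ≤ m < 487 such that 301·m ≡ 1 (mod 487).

487 = 1*301 + 186
301 = 1*186 + 115
186 = 1*115 + 71
115 = 1*71 + 44
71 = 1*44 + 27
44 = 1*27 + 17
27 = 1*17 + 10
17 = 1*10 + 7
10 = 1*7 + 3
7 = 2*3 + 1
3 = 3*1 + 0
gcd(301, 487) = 1, so the inverse exists.
Back-substitute for 1:
1 = 1*7 − 2*3
  = −2*10 + 3*7
  = 3*17 − 5*10
  = −5*27 + 8*17
  = 8*44 − 13*27
  = −13*71 + 21*44
  = 21*115 − 34*71
  = −34*186 + 55*115
  = 55*301 − 89*186
  = −89*487 + 144*301
So 301⁻¹ ≡ 144 (mod 487).

144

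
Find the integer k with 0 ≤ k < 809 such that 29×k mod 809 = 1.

Apply the Euclidean algorithm and back-substitute:
809 = 27·29 + 26
29 = 1·26 + 3
26 = 8·3 + 2
3 = 1·2 + 1
2 = 2·1 + 0
gcd(29, 809) = 1, so the inverse exists.
Back-substitute for 1:
1 = 1·3 − 1·2
  = −1·26 + 9·3
  = 9·29 − 10·26
  = −10·809 + 279·29
So 29⁻¹ ≡ 279 (mod 809).

279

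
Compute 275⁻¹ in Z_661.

262

By the extended Euclidean algorithm:
661 = 2×275 + 111
275 = 2×111 + 53
111 = 2×53 + 5
53 = 10×5 + 3
5 = 1×3 + 2
3 = 1×2 + 1
2 = 2×1 + 0
gcd(275, 661) = 1, so the inverse exists.
Bézout: 1 = −109×661 + 262×275.
So 275⁻¹ ≡ 262 (mod 661).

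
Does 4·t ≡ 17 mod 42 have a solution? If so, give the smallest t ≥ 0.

no solution

gcd(4, 42) = 2, and 2 does not divide 17.
So the congruence has no solution.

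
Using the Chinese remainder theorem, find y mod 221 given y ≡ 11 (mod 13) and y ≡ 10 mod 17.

13⁻¹ mod 17: 13*4 ≡ 1 (mod 17), so 13⁻¹ ≡ 4.
y = 11 + 13*((10 − 11)*4 mod 17) = 11 + 13*13 = 180.
Check: 180 mod 13 = 11, 180 mod 17 = 10. ✓

180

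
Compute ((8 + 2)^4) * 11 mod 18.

2

8 + 2 = 10
(10)^4 ≡ 10 (mod 18)
10 * 11 = 110 ≡ 2 (mod 18)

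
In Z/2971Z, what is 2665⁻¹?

By the extended Euclidean algorithm:
2971 = 1×2665 + 306
2665 = 8×306 + 217
306 = 1×217 + 89
217 = 2×89 + 39
89 = 2×39 + 11
39 = 3×11 + 6
11 = 1×6 + 5
6 = 1×5 + 1
5 = 5×1 + 0
gcd(2665, 2971) = 1, so the inverse exists.
Bézout: 1 = −479×2971 + 534×2665.
So 2665⁻¹ ≡ 534 (mod 2971).

534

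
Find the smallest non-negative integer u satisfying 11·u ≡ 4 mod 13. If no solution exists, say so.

11

gcd(11, 13) = 1, so a unique solution mod 13 exists.
11⁻¹ ≡ 6 (mod 13).
u ≡ 6·4 ≡ 11 (mod 13).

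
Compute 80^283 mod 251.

204

Using repeated squaring:
283 in binary is 100011011, i.e. 283 = 256 + 16 + 8 + 2 + 1.
80^1 ≡ 80 (mod 251)
80^2 ≡ 80^2 = 6400 ≡ 125 (mod 251)
80^4 ≡ 125^2 = 15625 ≡ 63 (mod 251)
80^8 ≡ 63^2 = 3969 ≡ 204 (mod 251)
80^16 ≡ 204^2 = 41616 ≡ 201 (mod 251)
80^32 ≡ 201^2 = 40401 ≡ 241 (mod 251)
80^64 ≡ 241^2 = 58081 ≡ 100 (mod 251)
80^128 ≡ 100^2 = 10000 ≡ 211 (mod 251)
80^256 ≡ 211^2 = 44521 ≡ 94 (mod 251)
80^283 = 80^256 × 80^16 × 80^8 × 80^2 × 80^1 ≡ 94 × 201 × 204 × 125 × 80 (mod 251).
Accumulate the product:
94 × 201 = 18894 ≡ 69
69 × 204 = 14076 ≡ 20
20 × 125 = 2500 ≡ 241
241 × 80 = 19280 ≡ 204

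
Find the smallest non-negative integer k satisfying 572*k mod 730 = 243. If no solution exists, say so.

gcd(572, 730) = 2, and 2 does not divide 243.
So the congruence has no solution.

no solution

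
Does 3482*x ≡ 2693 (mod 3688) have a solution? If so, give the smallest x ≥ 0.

gcd(3482, 3688) = 2, and 2 does not divide 2693.
So the congruence has no solution.

no solution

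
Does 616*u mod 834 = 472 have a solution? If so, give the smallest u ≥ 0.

gcd(616, 834) = 2, and 2 | 472, so solutions exist.
Divide through by 2: 308*u = 236 (mod 417).
308⁻¹ ≡ 329 (mod 417).
u ≡ 329*236 ≡ 82 (mod 417).
The smallest non-negative solution is u = 82.

82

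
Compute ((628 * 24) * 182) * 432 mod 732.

628 * 24 = 15072 ≡ 432 (mod 732)
432 * 182 = 78624 ≡ 300 (mod 732)
300 * 432 = 129600 ≡ 36 (mod 732)

36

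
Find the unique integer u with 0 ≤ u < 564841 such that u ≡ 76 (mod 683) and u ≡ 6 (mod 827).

557404

683⁻¹ mod 827: 683×201 ≡ 1 (mod 827), so 683⁻¹ ≡ 201.
u = 76 + 683×((6 − 76)×201 mod 827) = 76 + 683×816 = 557404.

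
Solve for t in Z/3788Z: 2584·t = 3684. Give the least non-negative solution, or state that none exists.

gcd(2584, 3788) = 4, and 4 | 3684, so solutions exist.
Divide through by 4: 646·t ≡ 921 (mod 947).
646⁻¹ ≡ 409 (mod 947).
t ≡ 409·921 ≡ 730 (mod 947).
The smallest non-negative solution is t = 730.

730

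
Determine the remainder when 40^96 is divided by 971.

By square-and-multiply:
96 in binary is 1100000, i.e. 96 = 64 + 32.
40^1 ≡ 40 (mod 971)
40^2 ≡ 40^2 = 1600 ≡ 629 (mod 971)
40^4 ≡ 629^2 = 395641 ≡ 444 (mod 971)
40^8 ≡ 444^2 = 197136 ≡ 23 (mod 971)
40^16 ≡ 23^2 = 529 (mod 971)
40^32 ≡ 529^2 = 279841 ≡ 193 (mod 971)
40^64 ≡ 193^2 = 37249 ≡ 351 (mod 971)
40^96 = 40^64 * 40^32 ≡ 351 * 193 (mod 971).
351 * 193 = 67743 ≡ 744 (mod 971).

744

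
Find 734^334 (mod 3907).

Using repeated squaring:
334 in binary is 101001110, i.e. 334 = 256 + 64 + 8 + 4 + 2.
734^1 ≡ 734 (mod 3907)
734^2 ≡ 734^2 = 538756 ≡ 3497 (mod 3907)
734^4 ≡ 3497^2 = 12229009 ≡ 99 (mod 3907)
734^8 ≡ 99^2 = 9801 ≡ 1987 (mod 3907)
734^16 ≡ 1987^2 = 3948169 ≡ 2099 (mod 3907)
734^32 ≡ 2099^2 = 4405801 ≡ 2612 (mod 3907)
734^64 ≡ 2612^2 = 6822544 ≡ 922 (mod 3907)
734^128 ≡ 922^2 = 850084 ≡ 2265 (mod 3907)
734^256 ≡ 2265^2 = 5130225 ≡ 334 (mod 3907)
734^334 = 734^256 × 734^64 × 734^8 × 734^4 × 734^2 ≡ 334 × 922 × 1987 × 99 × 3497 (mod 3907).
Accumulate the product:
334 × 922 = 307948 ≡ 3202
3202 × 1987 = 6362374 ≡ 1778
1778 × 99 = 176022 ≡ 207
207 × 3497 = 723879 ≡ 1084

1084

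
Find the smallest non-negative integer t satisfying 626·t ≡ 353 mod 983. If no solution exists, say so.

580

gcd(626, 983) = 1, so a unique solution mod 983 exists.
626⁻¹ ≡ 592 (mod 983).
t ≡ 592·353 ≡ 580 (mod 983).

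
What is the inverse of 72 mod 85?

13

Run the extended Euclidean algorithm:
85 = 1*72 + 13
72 = 5*13 + 7
13 = 1*7 + 6
7 = 1*6 + 1
6 = 6*1 + 0
gcd(72, 85) = 1, so the inverse exists.
Bézout: 1 = −11*85 + 13*72.
So 72⁻¹ ≡ 13 (mod 85).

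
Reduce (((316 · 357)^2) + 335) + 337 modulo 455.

91

316 · 357 = 112812 ≡ 427 (mod 455)
(427)^2 ≡ 329 (mod 455)
329 + 335 = 664 ≡ 209 (mod 455)
209 + 337 = 546 ≡ 91 (mod 455)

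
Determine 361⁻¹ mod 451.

5

451 = 1×361 + 90
361 = 4×90 + 1
90 = 90×1 + 0
gcd(361, 451) = 1, so the inverse exists.
Back-substitute for 1:
1 = 1×361 − 4×90
  = −4×451 + 5×361
So 361⁻¹ ≡ 5 (mod 451).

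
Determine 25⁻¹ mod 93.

67

By the extended Euclidean algorithm:
93 = 3·25 + 18
25 = 1·18 + 7
18 = 2·7 + 4
7 = 1·4 + 3
4 = 1·3 + 1
3 = 3·1 + 0
gcd(25, 93) = 1, so the inverse exists.
Back-substitute for 1:
1 = 1·4 − 1·3
  = −1·7 + 2·4
  = 2·18 − 5·7
  = −5·25 + 7·18
  = 7·93 − 26·25
So 25⁻¹ ≡ −26 ≡ 67 (mod 93).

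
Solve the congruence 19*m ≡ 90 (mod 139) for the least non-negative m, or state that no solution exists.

gcd(19, 139) = 1, so a unique solution mod 139 exists.
19⁻¹ ≡ 22 (mod 139).
m ≡ 22*90 ≡ 34 (mod 139).

34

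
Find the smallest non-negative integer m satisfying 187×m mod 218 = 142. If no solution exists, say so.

gcd(187, 218) = 1, so a unique solution mod 218 exists.
187⁻¹ ≡ 7 (mod 218).
m ≡ 7×142 ≡ 122 (mod 218).

122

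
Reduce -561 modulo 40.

-561 = -15×40 + 39, so -561 ≡ 39 (mod 40).

39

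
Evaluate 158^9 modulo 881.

757

9 in binary is 1001, i.e. 9 = 8 + 1.
158^1 ≡ 158 (mod 881)
158^2 ≡ 158^2 = 24964 ≡ 296 (mod 881)
158^4 ≡ 296^2 = 87616 ≡ 397 (mod 881)
158^8 ≡ 397^2 = 157609 ≡ 791 (mod 881)
158^9 = 158^8 · 158^1 ≡ 791 · 158 (mod 881).
791 · 158 = 124978 ≡ 757 (mod 881).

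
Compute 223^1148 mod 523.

Using repeated squaring:
1148 in binary is 10001111100, i.e. 1148 = 1024 + 64 + 32 + 16 + 8 + 4.
223^1 ≡ 223 (mod 523)
223^2 ≡ 223^2 = 49729 ≡ 44 (mod 523)
223^4 ≡ 44^2 = 1936 ≡ 367 (mod 523)
223^8 ≡ 367^2 = 134689 ≡ 278 (mod 523)
223^16 ≡ 278^2 = 77284 ≡ 403 (mod 523)
223^32 ≡ 403^2 = 162409 ≡ 279 (mod 523)
223^64 ≡ 279^2 = 77841 ≡ 437 (mod 523)
223^128 ≡ 437^2 = 190969 ≡ 74 (mod 523)
223^256 ≡ 74^2 = 5476 ≡ 246 (mod 523)
223^512 ≡ 246^2 = 60516 ≡ 371 (mod 523)
223^1024 ≡ 371^2 = 137641 ≡ 92 (mod 523)
223^1148 = 223^1024 × 223^64 × 223^32 × 223^16 × 223^8 × 223^4 ≡ 92 × 437 × 279 × 403 × 278 × 367 (mod 523).
Accumulate the product:
92 × 437 = 40204 ≡ 456
456 × 279 = 127224 ≡ 135
135 × 403 = 54405 ≡ 13
13 × 278 = 3614 ≡ 476
476 × 367 = 174692 ≡ 10

10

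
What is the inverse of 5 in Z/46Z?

Run the extended Euclidean algorithm:
46 = 9·5 + 1
5 = 5·1 + 0
gcd(5, 46) = 1, so the inverse exists.
Bézout: 1 = 1·46 − 9·5.
So 5⁻¹ ≡ −9 ≡ 37 (mod 46).

37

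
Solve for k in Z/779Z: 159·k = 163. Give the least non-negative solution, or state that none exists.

197

gcd(159, 779) = 1, so a unique solution mod 779 exists.
159⁻¹ ≡ 49 (mod 779).
k ≡ 49·163 ≡ 197 (mod 779).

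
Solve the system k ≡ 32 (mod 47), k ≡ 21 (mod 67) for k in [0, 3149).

47⁻¹ mod 67: 47*10 ≡ 1 (mod 67), so 47⁻¹ ≡ 10.
k = 32 + 47*((21 − 32)*10 mod 67) = 32 + 47*24 = 1160.

1160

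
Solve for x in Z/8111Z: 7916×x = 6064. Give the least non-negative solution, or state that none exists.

gcd(7916, 8111) = 1, so a unique solution mod 8111 exists.
7916⁻¹ ≡ 4825 (mod 8111).
x ≡ 4825×6064 ≡ 2423 (mod 8111).

2423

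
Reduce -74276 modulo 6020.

-74276 = -13*6020 + 3984, so -74276 ≡ 3984 (mod 6020).

3984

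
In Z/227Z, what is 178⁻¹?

Apply the Euclidean algorithm and back-substitute:
227 = 1×178 + 49
178 = 3×49 + 31
49 = 1×31 + 18
31 = 1×18 + 13
18 = 1×13 + 5
13 = 2×5 + 3
5 = 1×3 + 2
3 = 1×2 + 1
2 = 2×1 + 0
gcd(178, 227) = 1, so the inverse exists.
Back-substitute for 1:
1 = 1×3 − 1×2
  = −1×5 + 2×3
  = 2×13 − 5×5
  = −5×18 + 7×13
  = 7×31 − 12×18
  = −12×49 + 19×31
  = 19×178 − 69×49
  = −69×227 + 88×178
So 178⁻¹ ≡ 88 (mod 227).

88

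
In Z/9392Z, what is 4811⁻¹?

9392 = 1×4811 + 4581
4811 = 1×4581 + 230
4581 = 19×230 + 211
230 = 1×211 + 19
211 = 11×19 + 2
19 = 9×2 + 1
2 = 2×1 + 0
gcd(4811, 9392) = 1, so the inverse exists.
Bézout: 1 = −2280×9392 + 4451×4811.
So 4811⁻¹ ≡ 4451 (mod 9392).

4451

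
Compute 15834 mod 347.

15834 = 45·347 + 219, so 15834 ≡ 219 (mod 347).

219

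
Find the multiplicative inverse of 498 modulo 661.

Apply the Euclidean algorithm and back-substitute:
661 = 1×498 + 163
498 = 3×163 + 9
163 = 18×9 + 1
9 = 9×1 + 0
gcd(498, 661) = 1, so the inverse exists.
Back-substitute for 1:
1 = 1×163 − 18×9
  = −18×498 + 55×163
  = 55×661 − 73×498
So 498⁻¹ ≡ −73 ≡ 588 (mod 661).

588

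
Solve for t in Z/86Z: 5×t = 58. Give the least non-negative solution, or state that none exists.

gcd(5, 86) = 1, so a unique solution mod 86 exists.
5⁻¹ ≡ 69 (mod 86).
t ≡ 69×58 ≡ 46 (mod 86).

46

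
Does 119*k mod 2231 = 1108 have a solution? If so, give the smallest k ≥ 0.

553

gcd(119, 2231) = 1, so a unique solution mod 2231 exists.
119⁻¹ ≡ 75 (mod 2231).
k ≡ 75*1108 ≡ 553 (mod 2231).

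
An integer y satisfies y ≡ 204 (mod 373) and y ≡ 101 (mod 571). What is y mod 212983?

373⁻¹ mod 571: 373*124 ≡ 1 (mod 571), so 373⁻¹ ≡ 124.
y = 204 + 373*((101 − 204)*124 mod 571) = 204 + 373*361 = 134857.
Check: 134857 mod 373 = 204, 134857 mod 571 = 101. ✓

134857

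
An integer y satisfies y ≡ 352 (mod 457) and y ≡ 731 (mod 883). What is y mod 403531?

457⁻¹ mod 883: 457*114 ≡ 1 (mod 883), so 457⁻¹ ≡ 114.
y = 352 + 457*((731 − 352)*114 mod 883) = 352 + 457*822 = 376006.

376006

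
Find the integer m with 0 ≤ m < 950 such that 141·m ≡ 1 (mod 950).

950 = 6·141 + 104
141 = 1·104 + 37
104 = 2·37 + 30
37 = 1·30 + 7
30 = 4·7 + 2
7 = 3·2 + 1
2 = 2·1 + 0
gcd(141, 950) = 1, so the inverse exists.
Back-substitute for 1:
1 = 1·7 − 3·2
  = −3·30 + 13·7
  = 13·37 − 16·30
  = −16·104 + 45·37
  = 45·141 − 61·104
  = −61·950 + 411·141
So 141⁻¹ ≡ 411 (mod 950).

411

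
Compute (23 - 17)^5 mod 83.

23 - 17 = 6
(6)^5 ≡ 57 (mod 83)

57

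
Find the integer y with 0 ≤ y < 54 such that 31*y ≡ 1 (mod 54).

Apply the Euclidean algorithm and back-substitute:
54 = 1·31 + 23
31 = 1·23 + 8
23 = 2·8 + 7
8 = 1·7 + 1
7 = 7·1 + 0
gcd(31, 54) = 1, so the inverse exists.
Back-substitute for 1:
1 = 1·8 − 1·7
  = −1·23 + 3·8
  = 3·31 − 4·23
  = −4·54 + 7·31
So 31⁻¹ ≡ 7 (mod 54).

7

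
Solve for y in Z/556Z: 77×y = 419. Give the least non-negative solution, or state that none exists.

gcd(77, 556) = 1, so a unique solution mod 556 exists.
77⁻¹ ≡ 65 (mod 556).
y ≡ 65×419 ≡ 547 (mod 556).

547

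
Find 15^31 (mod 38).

29

Compute successive squares:
15^1 ≡ 15 (mod 38)
15^2 ≡ 15^2 = 225 ≡ 35 (mod 38)
15^4 ≡ 35^2 = 1225 ≡ 9 (mod 38)
15^8 ≡ 9^2 = 81 ≡ 5 (mod 38)
15^16 ≡ 5^2 = 25 (mod 38)
15^31 = 15^16 × 15^8 × 15^4 × 15^2 × 15^1 ≡ 25 × 5 × 9 × 35 × 15 (mod 38).
Accumulate the product:
25 × 5 = 125 ≡ 11
11 × 9 = 99 ≡ 23
23 × 35 = 805 ≡ 7
7 × 15 = 105 ≡ 29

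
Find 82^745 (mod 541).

Using repeated squaring:
82^1 ≡ 82 (mod 541)
82^2 ≡ 82^2 = 6724 ≡ 232 (mod 541)
82^4 ≡ 232^2 = 53824 ≡ 265 (mod 541)
82^8 ≡ 265^2 = 70225 ≡ 436 (mod 541)
82^16 ≡ 436^2 = 190096 ≡ 205 (mod 541)
82^32 ≡ 205^2 = 42025 ≡ 368 (mod 541)
82^64 ≡ 368^2 = 135424 ≡ 174 (mod 541)
82^128 ≡ 174^2 = 30276 ≡ 521 (mod 541)
82^256 ≡ 521^2 = 271441 ≡ 400 (mod 541)
82^512 ≡ 400^2 = 160000 ≡ 405 (mod 541)
82^745 = 82^512 * 82^128 * 82^64 * 82^32 * 82^8 * 82^1 ≡ 405 * 521 * 174 * 368 * 436 * 82 (mod 541).
Accumulate the product:
405 * 521 = 211005 ≡ 15
15 * 174 = 2610 ≡ 446
446 * 368 = 164128 ≡ 205
205 * 436 = 89380 ≡ 115
115 * 82 = 9430 ≡ 233

233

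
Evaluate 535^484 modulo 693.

484 in binary is 111100100, i.e. 484 = 256 + 128 + 64 + 32 + 4.
535^1 ≡ 535 (mod 693)
535^2 ≡ 535^2 = 286225 ≡ 16 (mod 693)
535^4 ≡ 16^2 = 256 (mod 693)
535^8 ≡ 256^2 = 65536 ≡ 394 (mod 693)
535^16 ≡ 394^2 = 155236 ≡ 4 (mod 693)
535^32 ≡ 4^2 = 16 (mod 693)
535^64 ≡ 16^2 = 256 (mod 693)
535^128 ≡ 256^2 = 65536 ≡ 394 (mod 693)
535^256 ≡ 394^2 = 155236 ≡ 4 (mod 693)
535^484 = 535^256 × 535^128 × 535^64 × 535^32 × 535^4 ≡ 4 × 394 × 256 × 16 × 256 (mod 693).
Accumulate the product:
4 × 394 = 1576 ≡ 190
190 × 256 = 48640 ≡ 130
130 × 16 = 2080 ≡ 1
1 × 256 = 256

256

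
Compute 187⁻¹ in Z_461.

By the extended Euclidean algorithm:
461 = 2×187 + 87
187 = 2×87 + 13
87 = 6×13 + 9
13 = 1×9 + 4
9 = 2×4 + 1
4 = 4×1 + 0
gcd(187, 461) = 1, so the inverse exists.
Bézout: 1 = 43×461 − 106×187.
So 187⁻¹ ≡ −106 ≡ 355 (mod 461).

355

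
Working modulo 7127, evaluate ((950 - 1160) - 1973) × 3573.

4206

950 - 1160 = -210 ≡ 6917 (mod 7127)
6917 - 1973 = 4944
4944 × 3573 = 17664912 ≡ 4206 (mod 7127)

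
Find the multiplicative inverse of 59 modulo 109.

85

109 = 1·59 + 50
59 = 1·50 + 9
50 = 5·9 + 5
9 = 1·5 + 4
5 = 1·4 + 1
4 = 4·1 + 0
gcd(59, 109) = 1, so the inverse exists.
Bézout: 1 = 13·109 − 24·59.
So 59⁻¹ ≡ −24 ≡ 85 (mod 109).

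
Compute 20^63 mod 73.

Using repeated squaring:
20^1 ≡ 20 (mod 73)
20^2 ≡ 20^2 = 400 ≡ 35 (mod 73)
20^4 ≡ 35^2 = 1225 ≡ 57 (mod 73)
20^8 ≡ 57^2 = 3249 ≡ 37 (mod 73)
20^16 ≡ 37^2 = 1369 ≡ 55 (mod 73)
20^32 ≡ 55^2 = 3025 ≡ 32 (mod 73)
20^63 = 20^32 · 20^16 · 20^8 · 20^4 · 20^2 · 20^1 ≡ 32 · 55 · 37 · 57 · 35 · 20 (mod 73).
Accumulate the product:
32 · 55 = 1760 ≡ 8
8 · 37 = 296 ≡ 4
4 · 57 = 228 ≡ 9
9 · 35 = 315 ≡ 23
23 · 20 = 460 ≡ 22

22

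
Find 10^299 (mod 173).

109

299 in binary is 100101011, i.e. 299 = 256 + 32 + 8 + 2 + 1.
10^1 ≡ 10 (mod 173)
10^2 ≡ 10^2 = 100 (mod 173)
10^4 ≡ 100^2 = 10000 ≡ 139 (mod 173)
10^8 ≡ 139^2 = 19321 ≡ 118 (mod 173)
10^16 ≡ 118^2 = 13924 ≡ 84 (mod 173)
10^32 ≡ 84^2 = 7056 ≡ 136 (mod 173)
10^64 ≡ 136^2 = 18496 ≡ 158 (mod 173)
10^128 ≡ 158^2 = 24964 ≡ 52 (mod 173)
10^256 ≡ 52^2 = 2704 ≡ 109 (mod 173)
10^299 = 10^256 · 10^32 · 10^8 · 10^2 · 10^1 ≡ 109 · 136 · 118 · 100 · 10 (mod 173).
Accumulate the product:
109 · 136 = 14824 ≡ 119
119 · 118 = 14042 ≡ 29
29 · 100 = 2900 ≡ 132
132 · 10 = 1320 ≡ 109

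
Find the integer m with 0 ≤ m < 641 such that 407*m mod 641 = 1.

641 = 1·407 + 234
407 = 1·234 + 173
234 = 1·173 + 61
173 = 2·61 + 51
61 = 1·51 + 10
51 = 5·10 + 1
10 = 10·1 + 0
gcd(407, 641) = 1, so the inverse exists.
Back-substitute for 1:
1 = 1·51 − 5·10
  = −5·61 + 6·51
  = 6·173 − 17·61
  = −17·234 + 23·173
  = 23·407 − 40·234
  = −40·641 + 63·407
So 407⁻¹ ≡ 63 (mod 641).

63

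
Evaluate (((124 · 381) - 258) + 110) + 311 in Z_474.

7

124 · 381 = 47244 ≡ 318 (mod 474)
318 - 258 = 60
60 + 110 = 170
170 + 311 = 481 ≡ 7 (mod 474)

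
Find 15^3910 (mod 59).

21

By square-and-multiply:
3910 in binary is 111101000110, i.e. 3910 = 2048 + 1024 + 512 + 256 + 64 + 4 + 2.
15^1 ≡ 15 (mod 59)
15^2 ≡ 15^2 = 225 ≡ 48 (mod 59)
15^4 ≡ 48^2 = 2304 ≡ 3 (mod 59)
15^8 ≡ 3^2 = 9 (mod 59)
15^16 ≡ 9^2 = 81 ≡ 22 (mod 59)
15^32 ≡ 22^2 = 484 ≡ 12 (mod 59)
15^64 ≡ 12^2 = 144 ≡ 26 (mod 59)
15^128 ≡ 26^2 = 676 ≡ 27 (mod 59)
15^256 ≡ 27^2 = 729 ≡ 21 (mod 59)
15^512 ≡ 21^2 = 441 ≡ 28 (mod 59)
15^1024 ≡ 28^2 = 784 ≡ 17 (mod 59)
15^2048 ≡ 17^2 = 289 ≡ 53 (mod 59)
15^3910 = 15^2048 * 15^1024 * 15^512 * 15^256 * 15^64 * 15^4 * 15^2 ≡ 53 * 17 * 28 * 21 * 26 * 3 * 48 (mod 59).
Accumulate the product:
53 * 17 = 901 ≡ 16
16 * 28 = 448 ≡ 35
35 * 21 = 735 ≡ 27
27 * 26 = 702 ≡ 53
53 * 3 = 159 ≡ 41
41 * 48 = 1968 ≡ 21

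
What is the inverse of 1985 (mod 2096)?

2096 = 1*1985 + 111
1985 = 17*111 + 98
111 = 1*98 + 13
98 = 7*13 + 7
13 = 1*7 + 6
7 = 1*6 + 1
6 = 6*1 + 0
gcd(1985, 2096) = 1, so the inverse exists.
Back-substitute for 1:
1 = 1*7 − 1*6
  = −1*13 + 2*7
  = 2*98 − 15*13
  = −15*111 + 17*98
  = 17*1985 − 304*111
  = −304*2096 + 321*1985
So 1985⁻¹ ≡ 321 (mod 2096).

321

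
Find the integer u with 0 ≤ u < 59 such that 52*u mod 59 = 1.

59 = 1*52 + 7
52 = 7*7 + 3
7 = 2*3 + 1
3 = 3*1 + 0
gcd(52, 59) = 1, so the inverse exists.
Bézout: 1 = 15*59 − 17*52.
So 52⁻¹ ≡ −17 ≡ 42 (mod 59).

42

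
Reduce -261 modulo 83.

71

-261 = -4·83 + 71, so -261 ≡ 71 (mod 83).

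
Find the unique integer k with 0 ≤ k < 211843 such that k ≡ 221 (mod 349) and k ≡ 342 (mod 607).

5805

349⁻¹ mod 607: 349×567 ≡ 1 (mod 607), so 349⁻¹ ≡ 567.
k = 221 + 349×((342 − 221)×567 mod 607) = 221 + 349×16 = 5805.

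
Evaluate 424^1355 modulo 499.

424^1 ≡ 424 (mod 499)
424^2 ≡ 424^2 = 179776 ≡ 136 (mod 499)
424^4 ≡ 136^2 = 18496 ≡ 33 (mod 499)
424^8 ≡ 33^2 = 1089 ≡ 91 (mod 499)
424^16 ≡ 91^2 = 8281 ≡ 297 (mod 499)
424^32 ≡ 297^2 = 88209 ≡ 385 (mod 499)
424^64 ≡ 385^2 = 148225 ≡ 22 (mod 499)
424^128 ≡ 22^2 = 484 (mod 499)
424^256 ≡ 484^2 = 234256 ≡ 225 (mod 499)
424^512 ≡ 225^2 = 50625 ≡ 226 (mod 499)
424^1024 ≡ 226^2 = 51076 ≡ 178 (mod 499)
424^1355 = 424^1024 · 424^256 · 424^64 · 424^8 · 424^2 · 424^1 ≡ 178 · 225 · 22 · 91 · 136 · 424 (mod 499).
Accumulate the product:
178 · 225 = 40050 ≡ 130
130 · 22 = 2860 ≡ 365
365 · 91 = 33215 ≡ 281
281 · 136 = 38216 ≡ 292
292 · 424 = 123808 ≡ 56

56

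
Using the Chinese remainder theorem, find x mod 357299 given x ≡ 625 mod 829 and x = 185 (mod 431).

829⁻¹ mod 431: 829·222 ≡ 1 (mod 431), so 829⁻¹ ≡ 222.
x = 625 + 829·((185 − 625)·222 mod 431) = 625 + 829·157 = 130778.
Check: 130778 mod 829 = 625, 130778 mod 431 = 185. ✓

130778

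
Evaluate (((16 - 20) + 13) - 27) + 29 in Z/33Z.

11

16 - 20 = -4 ≡ 29 (mod 33)
29 + 13 = 42 ≡ 9 (mod 33)
9 - 27 = -18 ≡ 15 (mod 33)
15 + 29 = 44 ≡ 11 (mod 33)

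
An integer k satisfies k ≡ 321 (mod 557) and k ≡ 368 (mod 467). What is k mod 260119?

557⁻¹ mod 467: 557×192 ≡ 1 (mod 467), so 557⁻¹ ≡ 192.
k = 321 + 557×((368 − 321)×192 mod 467) = 321 + 557×151 = 84428.
Check: 84428 mod 557 = 321, 84428 mod 467 = 368. ✓

84428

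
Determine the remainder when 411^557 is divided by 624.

411

Using repeated squaring:
557 in binary is 1000101101, i.e. 557 = 512 + 32 + 8 + 4 + 1.
411^1 ≡ 411 (mod 624)
411^2 ≡ 411^2 = 168921 ≡ 441 (mod 624)
411^4 ≡ 441^2 = 194481 ≡ 417 (mod 624)
411^8 ≡ 417^2 = 173889 ≡ 417 (mod 624)
411^16 ≡ 417^2 = 173889 ≡ 417 (mod 624)
411^32 ≡ 417^2 = 173889 ≡ 417 (mod 624)
411^64 ≡ 417^2 = 173889 ≡ 417 (mod 624)
411^128 ≡ 417^2 = 173889 ≡ 417 (mod 624)
411^256 ≡ 417^2 = 173889 ≡ 417 (mod 624)
411^512 ≡ 417^2 = 173889 ≡ 417 (mod 624)
411^557 = 411^512 · 411^32 · 411^8 · 411^4 · 411^1 ≡ 417 · 417 · 417 · 417 · 411 (mod 624).
Accumulate the product:
417 · 417 = 173889 ≡ 417
417 · 417 = 173889 ≡ 417
417 · 417 = 173889 ≡ 417
417 · 411 = 171387 ≡ 411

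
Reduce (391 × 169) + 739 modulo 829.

391 × 169 = 66079 ≡ 588 (mod 829)
588 + 739 = 1327 ≡ 498 (mod 829)

498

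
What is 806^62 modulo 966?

By square-and-multiply:
62 in binary is 111110, i.e. 62 = 32 + 16 + 8 + 4 + 2.
806^1 ≡ 806 (mod 966)
806^2 ≡ 806^2 = 649636 ≡ 484 (mod 966)
806^4 ≡ 484^2 = 234256 ≡ 484 (mod 966)
806^8 ≡ 484^2 = 234256 ≡ 484 (mod 966)
806^16 ≡ 484^2 = 234256 ≡ 484 (mod 966)
806^32 ≡ 484^2 = 234256 ≡ 484 (mod 966)
806^62 = 806^32 * 806^16 * 806^8 * 806^4 * 806^2 ≡ 484 * 484 * 484 * 484 * 484 (mod 966).
Accumulate the product:
484 * 484 = 234256 ≡ 484
484 * 484 = 234256 ≡ 484
484 * 484 = 234256 ≡ 484
484 * 484 = 234256 ≡ 484

484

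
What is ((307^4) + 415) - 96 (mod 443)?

(307)^4 ≡ 139 (mod 443)
139 + 415 = 554 ≡ 111 (mod 443)
111 - 96 = 15

15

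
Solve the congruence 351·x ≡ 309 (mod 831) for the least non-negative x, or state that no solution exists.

240

gcd(351, 831) = 3, and 3 | 309, so solutions exist.
Divide through by 3: 117·x = 103 (mod 277).
117⁻¹ ≡ 161 (mod 277).
x ≡ 161·103 ≡ 240 (mod 277).
The smallest non-negative solution is x = 240.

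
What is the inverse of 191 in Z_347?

347 = 1×191 + 156
191 = 1×156 + 35
156 = 4×35 + 16
35 = 2×16 + 3
16 = 5×3 + 1
3 = 3×1 + 0
gcd(191, 347) = 1, so the inverse exists.
Back-substitute for 1:
1 = 1×16 − 5×3
  = −5×35 + 11×16
  = 11×156 − 49×35
  = −49×191 + 60×156
  = 60×347 − 109×191
So 191⁻¹ ≡ −109 ≡ 238 (mod 347).

238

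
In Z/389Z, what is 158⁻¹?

389 = 2·158 + 73
158 = 2·73 + 12
73 = 6·12 + 1
12 = 12·1 + 0
gcd(158, 389) = 1, so the inverse exists.
Bézout: 1 = 13·389 − 32·158.
So 158⁻¹ ≡ −32 ≡ 357 (mod 389).

357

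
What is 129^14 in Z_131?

9

Compute successive squares:
14 in binary is 1110, i.e. 14 = 8 + 4 + 2.
129^1 ≡ 129 (mod 131)
129^2 ≡ 129^2 = 16641 ≡ 4 (mod 131)
129^4 ≡ 4^2 = 16 (mod 131)
129^8 ≡ 16^2 = 256 ≡ 125 (mod 131)
129^14 = 129^8 · 129^4 · 129^2 ≡ 125 · 16 · 4 (mod 131).
Accumulate the product:
125 · 16 = 2000 ≡ 35
35 · 4 = 140 ≡ 9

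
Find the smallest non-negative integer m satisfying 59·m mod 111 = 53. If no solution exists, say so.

31

gcd(59, 111) = 1, so a unique solution mod 111 exists.
59⁻¹ ≡ 32 (mod 111).
m ≡ 32·53 ≡ 31 (mod 111).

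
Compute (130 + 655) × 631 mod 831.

130 + 655 = 785
785 × 631 = 495335 ≡ 59 (mod 831)

59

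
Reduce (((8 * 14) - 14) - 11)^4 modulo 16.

1

8 * 14 = 112 ≡ 0 (mod 16)
0 - 14 = -14 ≡ 2 (mod 16)
2 - 11 = -9 ≡ 7 (mod 16)
(7)^4 ≡ 1 (mod 16)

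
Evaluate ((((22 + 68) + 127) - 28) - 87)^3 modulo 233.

126

22 + 68 = 90
90 + 127 = 217
217 - 28 = 189
189 - 87 = 102
(102)^3 ≡ 126 (mod 233)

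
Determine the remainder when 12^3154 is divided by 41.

3154 in binary is 110001010010, i.e. 3154 = 2048 + 1024 + 64 + 16 + 2.
12^1 ≡ 12 (mod 41)
12^2 ≡ 12^2 = 144 ≡ 21 (mod 41)
12^4 ≡ 21^2 = 441 ≡ 31 (mod 41)
12^8 ≡ 31^2 = 961 ≡ 18 (mod 41)
12^16 ≡ 18^2 = 324 ≡ 37 (mod 41)
12^32 ≡ 37^2 = 1369 ≡ 16 (mod 41)
12^64 ≡ 16^2 = 256 ≡ 10 (mod 41)
12^128 ≡ 10^2 = 100 ≡ 18 (mod 41)
12^256 ≡ 18^2 = 324 ≡ 37 (mod 41)
12^512 ≡ 37^2 = 1369 ≡ 16 (mod 41)
12^1024 ≡ 16^2 = 256 ≡ 10 (mod 41)
12^2048 ≡ 10^2 = 100 ≡ 18 (mod 41)
12^3154 = 12^2048 * 12^1024 * 12^64 * 12^16 * 12^2 ≡ 18 * 10 * 10 * 37 * 21 (mod 41).
Accumulate the product:
18 * 10 = 180 ≡ 16
16 * 10 = 160 ≡ 37
37 * 37 = 1369 ≡ 16
16 * 21 = 336 ≡ 8

8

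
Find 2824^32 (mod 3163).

2824^1 ≡ 2824 (mod 3163)
2824^2 ≡ 2824^2 = 7974976 ≡ 1053 (mod 3163)
2824^4 ≡ 1053^2 = 1108809 ≡ 1759 (mod 3163)
2824^8 ≡ 1759^2 = 3094081 ≡ 667 (mod 3163)
2824^16 ≡ 667^2 = 444889 ≡ 2069 (mod 3163)
2824^32 ≡ 2069^2 = 4280761 ≡ 1222 (mod 3163)
So 2824^32 ≡ 1222 (mod 3163).

1222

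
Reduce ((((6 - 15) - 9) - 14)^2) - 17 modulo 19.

0

6 - 15 = -9 ≡ 10 (mod 19)
10 - 9 = 1
1 - 14 = -13 ≡ 6 (mod 19)
(6)^2 ≡ 17 (mod 19)
17 - 17 = 0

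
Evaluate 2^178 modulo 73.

55

Using repeated squaring:
178 in binary is 10110010, i.e. 178 = 128 + 32 + 16 + 2.
2^1 ≡ 2 (mod 73)
2^2 ≡ 2^2 = 4 (mod 73)
2^4 ≡ 4^2 = 16 (mod 73)
2^8 ≡ 16^2 = 256 ≡ 37 (mod 73)
2^16 ≡ 37^2 = 1369 ≡ 55 (mod 73)
2^32 ≡ 55^2 = 3025 ≡ 32 (mod 73)
2^64 ≡ 32^2 = 1024 ≡ 2 (mod 73)
2^128 ≡ 2^2 = 4 (mod 73)
2^178 = 2^128 * 2^32 * 2^16 * 2^2 ≡ 4 * 32 * 55 * 4 (mod 73).
Accumulate the product:
4 * 32 = 128 ≡ 55
55 * 55 = 3025 ≡ 32
32 * 4 = 128 ≡ 55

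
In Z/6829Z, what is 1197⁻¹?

4701

Apply the Euclidean algorithm and back-substitute:
6829 = 5×1197 + 844
1197 = 1×844 + 353
844 = 2×353 + 138
353 = 2×138 + 77
138 = 1×77 + 61
77 = 1×61 + 16
61 = 3×16 + 13
16 = 1×13 + 3
13 = 4×3 + 1
3 = 3×1 + 0
gcd(1197, 6829) = 1, so the inverse exists.
Back-substitute for 1:
1 = 1×13 − 4×3
  = −4×16 + 5×13
  = 5×61 − 19×16
  = −19×77 + 24×61
  = 24×138 − 43×77
  = −43×353 + 110×138
  = 110×844 − 263×353
  = −263×1197 + 373×844
  = 373×6829 − 2128×1197
So 1197⁻¹ ≡ −2128 ≡ 4701 (mod 6829).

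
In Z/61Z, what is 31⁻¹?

By the extended Euclidean algorithm:
61 = 1×31 + 30
31 = 1×30 + 1
30 = 30×1 + 0
gcd(31, 61) = 1, so the inverse exists.
Bézout: 1 = −1×61 + 2×31.
So 31⁻¹ ≡ 2 (mod 61).

2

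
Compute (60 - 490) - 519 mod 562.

60 - 490 = -430 ≡ 132 (mod 562)
132 - 519 = -387 ≡ 175 (mod 562)

175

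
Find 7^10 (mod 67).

33

Compute successive squares:
10 in binary is 1010, i.e. 10 = 8 + 2.
7^1 ≡ 7 (mod 67)
7^2 ≡ 7^2 = 49 (mod 67)
7^4 ≡ 49^2 = 2401 ≡ 56 (mod 67)
7^8 ≡ 56^2 = 3136 ≡ 54 (mod 67)
7^10 = 7^8 · 7^2 ≡ 54 · 49 (mod 67).
54 · 49 = 2646 ≡ 33 (mod 67).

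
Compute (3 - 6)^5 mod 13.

3 - 6 = -3 ≡ 10 (mod 13)
(10)^5 ≡ 4 (mod 13)

4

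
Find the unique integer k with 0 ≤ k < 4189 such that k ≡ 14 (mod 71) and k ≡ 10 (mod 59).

71⁻¹ mod 59: 71·5 ≡ 1 (mod 59), so 71⁻¹ ≡ 5.
k = 14 + 71·((10 − 14)·5 mod 59) = 14 + 71·39 = 2783.

2783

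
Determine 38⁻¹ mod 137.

By the extended Euclidean algorithm:
137 = 3×38 + 23
38 = 1×23 + 15
23 = 1×15 + 8
15 = 1×8 + 7
8 = 1×7 + 1
7 = 7×1 + 0
gcd(38, 137) = 1, so the inverse exists.
Back-substitute for 1:
1 = 1×8 − 1×7
  = −1×15 + 2×8
  = 2×23 − 3×15
  = −3×38 + 5×23
  = 5×137 − 18×38
So 38⁻¹ ≡ −18 ≡ 119 (mod 137).

119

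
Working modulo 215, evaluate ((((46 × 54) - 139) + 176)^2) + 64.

46 × 54 = 2484 ≡ 119 (mod 215)
119 - 139 = -20 ≡ 195 (mod 215)
195 + 176 = 371 ≡ 156 (mod 215)
(156)^2 ≡ 41 (mod 215)
41 + 64 = 105

105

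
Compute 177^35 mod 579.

35 in binary is 100011, i.e. 35 = 32 + 2 + 1.
177^1 ≡ 177 (mod 579)
177^2 ≡ 177^2 = 31329 ≡ 63 (mod 579)
177^4 ≡ 63^2 = 3969 ≡ 495 (mod 579)
177^8 ≡ 495^2 = 245025 ≡ 108 (mod 579)
177^16 ≡ 108^2 = 11664 ≡ 84 (mod 579)
177^32 ≡ 84^2 = 7056 ≡ 108 (mod 579)
177^35 = 177^32 · 177^2 · 177^1 ≡ 108 · 63 · 177 (mod 579).
Accumulate the product:
108 · 63 = 6804 ≡ 435
435 · 177 = 76995 ≡ 567

567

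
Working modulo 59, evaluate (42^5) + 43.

21

(42)^5 ≡ 37 (mod 59)
37 + 43 = 80 ≡ 21 (mod 59)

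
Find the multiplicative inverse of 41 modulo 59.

Run the extended Euclidean algorithm:
59 = 1×41 + 18
41 = 2×18 + 5
18 = 3×5 + 3
5 = 1×3 + 2
3 = 1×2 + 1
2 = 2×1 + 0
gcd(41, 59) = 1, so the inverse exists.
Back-substitute for 1:
1 = 1×3 − 1×2
  = −1×5 + 2×3
  = 2×18 − 7×5
  = −7×41 + 16×18
  = 16×59 − 23×41
So 41⁻¹ ≡ −23 ≡ 36 (mod 59).

36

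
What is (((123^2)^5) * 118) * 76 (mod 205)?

(123)^2 ≡ 164 (mod 205)
(164)^5 ≡ 164 (mod 205)
164 * 118 = 19352 ≡ 82 (mod 205)
82 * 76 = 6232 ≡ 82 (mod 205)

82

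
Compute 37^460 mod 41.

460 in binary is 111001100, i.e. 460 = 256 + 128 + 64 + 8 + 4.
37^1 ≡ 37 (mod 41)
37^2 ≡ 37^2 = 1369 ≡ 16 (mod 41)
37^4 ≡ 16^2 = 256 ≡ 10 (mod 41)
37^8 ≡ 10^2 = 100 ≡ 18 (mod 41)
37^16 ≡ 18^2 = 324 ≡ 37 (mod 41)
37^32 ≡ 37^2 = 1369 ≡ 16 (mod 41)
37^64 ≡ 16^2 = 256 ≡ 10 (mod 41)
37^128 ≡ 10^2 = 100 ≡ 18 (mod 41)
37^256 ≡ 18^2 = 324 ≡ 37 (mod 41)
37^460 = 37^256 * 37^128 * 37^64 * 37^8 * 37^4 ≡ 37 * 18 * 10 * 18 * 10 (mod 41).
Accumulate the product:
37 * 18 = 666 ≡ 10
10 * 10 = 100 ≡ 18
18 * 18 = 324 ≡ 37
37 * 10 = 370 ≡ 1

1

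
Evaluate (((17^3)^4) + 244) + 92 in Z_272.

(17)^3 ≡ 17 (mod 272)
(17)^4 ≡ 17 (mod 272)
17 + 244 = 261
261 + 92 = 353 ≡ 81 (mod 272)

81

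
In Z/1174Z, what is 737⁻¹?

By the extended Euclidean algorithm:
1174 = 1×737 + 437
737 = 1×437 + 300
437 = 1×300 + 137
300 = 2×137 + 26
137 = 5×26 + 7
26 = 3×7 + 5
7 = 1×5 + 2
5 = 2×2 + 1
2 = 2×1 + 0
gcd(737, 1174) = 1, so the inverse exists.
Back-substitute for 1:
1 = 1×5 − 2×2
  = −2×7 + 3×5
  = 3×26 − 11×7
  = −11×137 + 58×26
  = 58×300 − 127×137
  = −127×437 + 185×300
  = 185×737 − 312×437
  = −312×1174 + 497×737
So 737⁻¹ ≡ 497 (mod 1174).

497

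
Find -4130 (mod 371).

322

-4130 = -12·371 + 322, so -4130 ≡ 322 (mod 371).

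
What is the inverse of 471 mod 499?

Apply the Euclidean algorithm and back-substitute:
499 = 1*471 + 28
471 = 16*28 + 23
28 = 1*23 + 5
23 = 4*5 + 3
5 = 1*3 + 2
3 = 1*2 + 1
2 = 2*1 + 0
gcd(471, 499) = 1, so the inverse exists.
Bézout: 1 = −185*499 + 196*471.
So 471⁻¹ ≡ 196 (mod 499).

196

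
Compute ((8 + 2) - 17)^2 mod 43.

8 + 2 = 10
10 - 17 = -7 ≡ 36 (mod 43)
(36)^2 ≡ 6 (mod 43)

6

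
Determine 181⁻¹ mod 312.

181

By the extended Euclidean algorithm:
312 = 1·181 + 131
181 = 1·131 + 50
131 = 2·50 + 31
50 = 1·31 + 19
31 = 1·19 + 12
19 = 1·12 + 7
12 = 1·7 + 5
7 = 1·5 + 2
5 = 2·2 + 1
2 = 2·1 + 0
gcd(181, 312) = 1, so the inverse exists.
Bézout: 1 = 76·312 − 131·181.
So 181⁻¹ ≡ −131 ≡ 181 (mod 312).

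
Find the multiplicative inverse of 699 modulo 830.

19

By the extended Euclidean algorithm:
830 = 1*699 + 131
699 = 5*131 + 44
131 = 2*44 + 43
44 = 1*43 + 1
43 = 43*1 + 0
gcd(699, 830) = 1, so the inverse exists.
Back-substitute for 1:
1 = 1*44 − 1*43
  = −1*131 + 3*44
  = 3*699 − 16*131
  = −16*830 + 19*699
So 699⁻¹ ≡ 19 (mod 830).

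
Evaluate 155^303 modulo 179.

Compute successive squares:
303 in binary is 100101111, i.e. 303 = 256 + 32 + 8 + 4 + 2 + 1.
155^1 ≡ 155 (mod 179)
155^2 ≡ 155^2 = 24025 ≡ 39 (mod 179)
155^4 ≡ 39^2 = 1521 ≡ 89 (mod 179)
155^8 ≡ 89^2 = 7921 ≡ 45 (mod 179)
155^16 ≡ 45^2 = 2025 ≡ 56 (mod 179)
155^32 ≡ 56^2 = 3136 ≡ 93 (mod 179)
155^64 ≡ 93^2 = 8649 ≡ 57 (mod 179)
155^128 ≡ 57^2 = 3249 ≡ 27 (mod 179)
155^256 ≡ 27^2 = 729 ≡ 13 (mod 179)
155^303 = 155^256 × 155^32 × 155^8 × 155^4 × 155^2 × 155^1 ≡ 13 × 93 × 45 × 89 × 39 × 155 (mod 179).
Accumulate the product:
13 × 93 = 1209 ≡ 135
135 × 45 = 6075 ≡ 168
168 × 89 = 14952 ≡ 95
95 × 39 = 3705 ≡ 125
125 × 155 = 19375 ≡ 43

43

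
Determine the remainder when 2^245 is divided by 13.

Compute successive squares:
2^1 ≡ 2 (mod 13)
2^2 ≡ 2^2 = 4 (mod 13)
2^4 ≡ 4^2 = 16 ≡ 3 (mod 13)
2^8 ≡ 3^2 = 9 (mod 13)
2^16 ≡ 9^2 = 81 ≡ 3 (mod 13)
2^32 ≡ 3^2 = 9 (mod 13)
2^64 ≡ 9^2 = 81 ≡ 3 (mod 13)
2^128 ≡ 3^2 = 9 (mod 13)
2^245 = 2^128 · 2^64 · 2^32 · 2^16 · 2^4 · 2^1 ≡ 9 · 3 · 9 · 3 · 3 · 2 (mod 13).
Accumulate the product:
9 · 3 = 27 ≡ 1
1 · 9 = 9
9 · 3 = 27 ≡ 1
1 · 3 = 3
3 · 2 = 6

6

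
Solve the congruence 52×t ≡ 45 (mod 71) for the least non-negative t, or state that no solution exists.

gcd(52, 71) = 1, so a unique solution mod 71 exists.
52⁻¹ ≡ 56 (mod 71).
t ≡ 56×45 ≡ 35 (mod 71).

35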